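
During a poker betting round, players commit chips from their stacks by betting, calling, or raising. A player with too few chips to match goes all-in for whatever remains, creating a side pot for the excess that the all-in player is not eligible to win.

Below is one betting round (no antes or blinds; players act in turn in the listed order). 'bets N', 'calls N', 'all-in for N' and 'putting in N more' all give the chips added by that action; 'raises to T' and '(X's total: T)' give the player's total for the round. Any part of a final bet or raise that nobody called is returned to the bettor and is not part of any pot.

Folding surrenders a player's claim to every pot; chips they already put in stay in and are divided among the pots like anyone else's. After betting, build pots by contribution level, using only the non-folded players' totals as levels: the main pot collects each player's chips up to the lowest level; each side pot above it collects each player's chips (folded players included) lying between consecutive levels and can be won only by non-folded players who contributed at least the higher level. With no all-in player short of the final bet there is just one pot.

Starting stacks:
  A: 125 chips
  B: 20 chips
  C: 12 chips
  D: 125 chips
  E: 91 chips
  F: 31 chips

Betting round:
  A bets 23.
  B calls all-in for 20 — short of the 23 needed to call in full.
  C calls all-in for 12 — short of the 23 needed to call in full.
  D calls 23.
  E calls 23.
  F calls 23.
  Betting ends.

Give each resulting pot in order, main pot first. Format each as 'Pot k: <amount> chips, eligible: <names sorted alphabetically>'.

Pot 1: 72 chips, eligible: A, B, C, D, E, F
Pot 2: 40 chips, eligible: A, B, D, E, F
Pot 3: 12 chips, eligible: A, D, E, F

Derivation:
Contributions: A=23, B=20, C=12, D=23, E=23, F=23
Pot levels (distinct totals of non-folded players): 12, 20, 23
Layer 1-12: 12 each from A, B, C, D, E, F = 12*6 = 72 chips; eligible A, B, C, D, E, F
Layer 13-20: 8 each from A, B, D, E, F = 8*5 = 40 chips; eligible A, B, D, E, F
Layer 21-23: 3 each from A, D, E, F = 3*4 = 12 chips; eligible A, D, E, F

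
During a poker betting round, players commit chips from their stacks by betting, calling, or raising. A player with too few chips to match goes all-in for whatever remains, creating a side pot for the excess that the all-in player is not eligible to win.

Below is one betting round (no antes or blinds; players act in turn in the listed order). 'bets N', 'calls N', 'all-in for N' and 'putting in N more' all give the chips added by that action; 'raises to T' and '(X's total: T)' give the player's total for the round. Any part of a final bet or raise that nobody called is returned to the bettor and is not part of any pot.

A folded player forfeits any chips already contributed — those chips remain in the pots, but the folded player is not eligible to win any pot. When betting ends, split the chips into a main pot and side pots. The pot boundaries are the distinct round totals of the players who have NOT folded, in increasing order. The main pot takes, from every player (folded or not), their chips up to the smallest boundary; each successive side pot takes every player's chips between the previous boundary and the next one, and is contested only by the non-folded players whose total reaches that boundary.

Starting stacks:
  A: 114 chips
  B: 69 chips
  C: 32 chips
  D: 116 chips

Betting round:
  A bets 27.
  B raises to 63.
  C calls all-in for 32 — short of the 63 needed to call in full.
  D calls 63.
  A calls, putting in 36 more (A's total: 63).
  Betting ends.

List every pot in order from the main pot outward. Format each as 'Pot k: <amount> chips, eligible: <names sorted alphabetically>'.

Contributions: A=63, B=63, C=32, D=63
Pot levels (distinct totals of non-folded players): 32, 63
Layer 1-32: 32 each from A, B, C, D = 32*4 = 128 chips; eligible A, B, C, D
Layer 33-63: 31 each from A, B, D = 31*3 = 93 chips; eligible A, B, D

Pot 1: 128 chips, eligible: A, B, C, D
Pot 2: 93 chips, eligible: A, B, D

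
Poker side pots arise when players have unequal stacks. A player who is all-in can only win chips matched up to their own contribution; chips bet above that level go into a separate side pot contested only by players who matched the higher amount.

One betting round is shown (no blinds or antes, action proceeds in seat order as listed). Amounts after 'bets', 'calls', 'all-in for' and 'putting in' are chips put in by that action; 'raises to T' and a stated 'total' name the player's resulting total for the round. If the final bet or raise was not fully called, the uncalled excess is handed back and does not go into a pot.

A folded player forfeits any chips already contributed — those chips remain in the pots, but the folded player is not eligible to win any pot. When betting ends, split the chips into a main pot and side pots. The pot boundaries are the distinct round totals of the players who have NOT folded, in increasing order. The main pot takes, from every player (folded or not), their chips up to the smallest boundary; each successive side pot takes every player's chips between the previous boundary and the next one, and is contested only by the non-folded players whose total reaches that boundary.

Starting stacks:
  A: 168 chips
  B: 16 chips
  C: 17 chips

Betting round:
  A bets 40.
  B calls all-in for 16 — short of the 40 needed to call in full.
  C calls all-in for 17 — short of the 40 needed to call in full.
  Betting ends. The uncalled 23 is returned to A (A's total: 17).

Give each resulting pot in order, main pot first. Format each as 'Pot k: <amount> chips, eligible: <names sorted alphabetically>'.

Contributions (after 23 returned to A): A=17, B=16, C=17
Pot levels (distinct totals of non-folded players): 16, 17
Layer 1-16: 16 each from A, B, C = 16*3 = 48 chips; eligible A, B, C
Layer 17-17: 1 each from A, C = 1*2 = 2 chips; eligible A, C

Pot 1: 48 chips, eligible: A, B, C
Pot 2: 2 chips, eligible: A, C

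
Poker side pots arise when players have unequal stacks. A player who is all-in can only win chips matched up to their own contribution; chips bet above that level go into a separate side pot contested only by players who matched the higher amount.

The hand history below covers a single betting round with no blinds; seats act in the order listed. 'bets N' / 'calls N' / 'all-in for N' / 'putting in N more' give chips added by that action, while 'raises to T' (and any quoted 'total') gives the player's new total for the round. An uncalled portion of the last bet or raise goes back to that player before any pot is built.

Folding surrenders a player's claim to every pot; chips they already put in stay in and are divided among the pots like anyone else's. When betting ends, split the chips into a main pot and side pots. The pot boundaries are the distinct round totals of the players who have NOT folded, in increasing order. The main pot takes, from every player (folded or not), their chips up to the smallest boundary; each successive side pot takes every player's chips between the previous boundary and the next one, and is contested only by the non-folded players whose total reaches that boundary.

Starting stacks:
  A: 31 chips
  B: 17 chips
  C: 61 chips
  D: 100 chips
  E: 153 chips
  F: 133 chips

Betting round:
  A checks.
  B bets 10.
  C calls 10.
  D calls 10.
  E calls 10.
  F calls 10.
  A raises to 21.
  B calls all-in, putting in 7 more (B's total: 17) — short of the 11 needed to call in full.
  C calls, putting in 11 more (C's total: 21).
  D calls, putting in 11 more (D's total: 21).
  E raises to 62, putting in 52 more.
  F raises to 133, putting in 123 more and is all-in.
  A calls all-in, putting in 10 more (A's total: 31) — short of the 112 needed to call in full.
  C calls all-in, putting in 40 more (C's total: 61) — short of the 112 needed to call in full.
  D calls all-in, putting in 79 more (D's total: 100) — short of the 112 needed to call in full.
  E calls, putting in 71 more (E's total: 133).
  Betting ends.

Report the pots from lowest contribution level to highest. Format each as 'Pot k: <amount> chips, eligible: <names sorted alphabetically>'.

Contributions: A=31, B=17, C=61, D=100, E=133, F=133
Pot levels (distinct totals of non-folded players): 17, 31, 61, 100, 133
Layer 1-17: 17 each from A, B, C, D, E, F = 17*6 = 102 chips; eligible A, B, C, D, E, F
Layer 18-31: 14 each from A, C, D, E, F = 14*5 = 70 chips; eligible A, C, D, E, F
Layer 32-61: 30 each from C, D, E, F = 30*4 = 120 chips; eligible C, D, E, F
Layer 62-100: 39 each from D, E, F = 39*3 = 117 chips; eligible D, E, F
Layer 101-133: 33 each from E, F = 33*2 = 66 chips; eligible E, F

Pot 1: 102 chips, eligible: A, B, C, D, E, F
Pot 2: 70 chips, eligible: A, C, D, E, F
Pot 3: 120 chips, eligible: C, D, E, F
Pot 4: 117 chips, eligible: D, E, F
Pot 5: 66 chips, eligible: E, F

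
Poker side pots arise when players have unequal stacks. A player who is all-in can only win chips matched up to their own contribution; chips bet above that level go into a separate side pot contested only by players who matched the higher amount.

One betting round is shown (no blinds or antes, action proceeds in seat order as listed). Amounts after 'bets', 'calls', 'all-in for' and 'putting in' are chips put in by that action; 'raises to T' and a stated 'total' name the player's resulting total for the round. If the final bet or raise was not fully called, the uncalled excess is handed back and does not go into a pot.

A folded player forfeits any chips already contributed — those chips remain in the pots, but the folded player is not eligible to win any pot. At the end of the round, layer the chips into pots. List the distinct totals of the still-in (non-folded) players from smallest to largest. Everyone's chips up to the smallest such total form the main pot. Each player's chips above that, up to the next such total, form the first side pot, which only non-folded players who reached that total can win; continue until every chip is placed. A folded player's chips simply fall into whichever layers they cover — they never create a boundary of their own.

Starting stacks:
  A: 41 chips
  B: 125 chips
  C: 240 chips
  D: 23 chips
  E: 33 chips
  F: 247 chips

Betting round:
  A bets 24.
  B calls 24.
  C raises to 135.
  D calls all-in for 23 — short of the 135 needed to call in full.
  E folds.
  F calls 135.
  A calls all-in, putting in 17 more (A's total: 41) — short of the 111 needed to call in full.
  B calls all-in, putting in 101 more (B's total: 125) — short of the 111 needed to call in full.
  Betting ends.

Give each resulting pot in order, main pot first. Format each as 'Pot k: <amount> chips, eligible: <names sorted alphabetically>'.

Pot 1: 115 chips, eligible: A, B, C, D, F
Pot 2: 72 chips, eligible: A, B, C, F
Pot 3: 252 chips, eligible: B, C, F
Pot 4: 20 chips, eligible: C, F

Derivation:
Contributions: A=41, B=125, C=135, D=23, F=135
Folded: E
Pot levels (distinct totals of non-folded players): 23, 41, 125, 135
Layer 1-23: 23 each from A, B, C, D, F = 23*5 = 115 chips; eligible A, B, C, D, F
Layer 24-41: 18 each from A, B, C, F = 18*4 = 72 chips; eligible A, B, C, F
Layer 42-125: 84 each from B, C, F = 84*3 = 252 chips; eligible B, C, F
Layer 126-135: 10 each from C, F = 10*2 = 20 chips; eligible C, F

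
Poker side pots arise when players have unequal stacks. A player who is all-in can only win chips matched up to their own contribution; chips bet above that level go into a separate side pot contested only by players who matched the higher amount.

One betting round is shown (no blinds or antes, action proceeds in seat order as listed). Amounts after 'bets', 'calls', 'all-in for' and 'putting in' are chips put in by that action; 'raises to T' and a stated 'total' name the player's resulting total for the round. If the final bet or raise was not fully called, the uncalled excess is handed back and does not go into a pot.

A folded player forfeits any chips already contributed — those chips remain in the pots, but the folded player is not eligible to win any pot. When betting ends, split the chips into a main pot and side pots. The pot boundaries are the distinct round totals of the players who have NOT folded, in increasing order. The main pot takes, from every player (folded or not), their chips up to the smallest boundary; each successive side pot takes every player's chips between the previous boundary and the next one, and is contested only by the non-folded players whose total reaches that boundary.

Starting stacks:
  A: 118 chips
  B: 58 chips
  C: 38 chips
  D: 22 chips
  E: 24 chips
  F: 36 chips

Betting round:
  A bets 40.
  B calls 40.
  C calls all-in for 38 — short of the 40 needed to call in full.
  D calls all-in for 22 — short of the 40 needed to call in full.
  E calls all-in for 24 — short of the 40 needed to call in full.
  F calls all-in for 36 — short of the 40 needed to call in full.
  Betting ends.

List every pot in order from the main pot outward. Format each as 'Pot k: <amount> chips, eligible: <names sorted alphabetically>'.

Contributions: A=40, B=40, C=38, D=22, E=24, F=36
Pot levels (distinct totals of non-folded players): 22, 24, 36, 38, 40
Layer 1-22: 22 each from A, B, C, D, E, F = 22*6 = 132 chips; eligible A, B, C, D, E, F
Layer 23-24: 2 each from A, B, C, E, F = 2*5 = 10 chips; eligible A, B, C, E, F
Layer 25-36: 12 each from A, B, C, F = 12*4 = 48 chips; eligible A, B, C, F
Layer 37-38: 2 each from A, B, C = 2*3 = 6 chips; eligible A, B, C
Layer 39-40: 2 each from A, B = 2*2 = 4 chips; eligible A, B

Pot 1: 132 chips, eligible: A, B, C, D, E, F
Pot 2: 10 chips, eligible: A, B, C, E, F
Pot 3: 48 chips, eligible: A, B, C, F
Pot 4: 6 chips, eligible: A, B, C
Pot 5: 4 chips, eligible: A, B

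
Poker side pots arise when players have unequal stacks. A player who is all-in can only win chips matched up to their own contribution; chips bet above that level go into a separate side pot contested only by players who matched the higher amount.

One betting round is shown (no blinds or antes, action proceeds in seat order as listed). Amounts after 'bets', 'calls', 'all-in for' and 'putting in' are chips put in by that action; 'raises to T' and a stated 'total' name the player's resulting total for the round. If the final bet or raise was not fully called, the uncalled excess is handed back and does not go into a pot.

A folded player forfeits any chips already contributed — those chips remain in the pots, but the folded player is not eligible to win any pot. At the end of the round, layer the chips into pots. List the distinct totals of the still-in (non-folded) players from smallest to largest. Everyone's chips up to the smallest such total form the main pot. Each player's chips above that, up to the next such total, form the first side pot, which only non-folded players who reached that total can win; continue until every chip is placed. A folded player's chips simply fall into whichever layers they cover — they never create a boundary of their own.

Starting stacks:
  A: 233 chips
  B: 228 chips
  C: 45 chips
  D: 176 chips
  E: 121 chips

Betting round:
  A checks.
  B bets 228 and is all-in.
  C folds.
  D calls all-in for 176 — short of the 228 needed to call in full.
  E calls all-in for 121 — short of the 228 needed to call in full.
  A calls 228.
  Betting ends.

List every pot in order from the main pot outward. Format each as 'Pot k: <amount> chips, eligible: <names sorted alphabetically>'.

Pot 1: 484 chips, eligible: A, B, D, E
Pot 2: 165 chips, eligible: A, B, D
Pot 3: 104 chips, eligible: A, B

Derivation:
Contributions: A=228, B=228, D=176, E=121
Folded: C
Pot levels (distinct totals of non-folded players): 121, 176, 228
Layer 1-121: 121 each from A, B, D, E = 121*4 = 484 chips; eligible A, B, D, E
Layer 122-176: 55 each from A, B, D = 55*3 = 165 chips; eligible A, B, D
Layer 177-228: 52 each from A, B = 52*2 = 104 chips; eligible A, B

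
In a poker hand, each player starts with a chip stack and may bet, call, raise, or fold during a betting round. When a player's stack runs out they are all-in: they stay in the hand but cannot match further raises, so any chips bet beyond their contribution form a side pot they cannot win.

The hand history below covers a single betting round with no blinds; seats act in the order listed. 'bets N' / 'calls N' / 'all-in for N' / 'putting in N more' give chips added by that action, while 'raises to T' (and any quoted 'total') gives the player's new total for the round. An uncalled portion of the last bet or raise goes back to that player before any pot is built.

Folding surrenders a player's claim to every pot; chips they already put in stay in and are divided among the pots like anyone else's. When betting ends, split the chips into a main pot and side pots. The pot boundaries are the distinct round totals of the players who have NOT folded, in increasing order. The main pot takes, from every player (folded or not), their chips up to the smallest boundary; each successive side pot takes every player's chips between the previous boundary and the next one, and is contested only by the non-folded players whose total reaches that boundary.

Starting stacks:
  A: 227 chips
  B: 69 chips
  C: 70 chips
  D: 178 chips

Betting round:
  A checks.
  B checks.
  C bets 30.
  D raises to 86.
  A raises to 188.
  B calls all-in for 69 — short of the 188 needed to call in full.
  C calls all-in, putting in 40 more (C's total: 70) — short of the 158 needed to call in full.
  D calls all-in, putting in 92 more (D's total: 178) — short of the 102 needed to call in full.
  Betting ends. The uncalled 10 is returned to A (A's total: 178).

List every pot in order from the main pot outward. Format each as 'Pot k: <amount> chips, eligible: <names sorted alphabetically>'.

Pot 1: 276 chips, eligible: A, B, C, D
Pot 2: 3 chips, eligible: A, C, D
Pot 3: 216 chips, eligible: A, D

Derivation:
Contributions (after 10 returned to A): A=178, B=69, C=70, D=178
Pot levels (distinct totals of non-folded players): 69, 70, 178
Layer 1-69: 69 each from A, B, C, D = 69*4 = 276 chips; eligible A, B, C, D
Layer 70-70: 1 each from A, C, D = 1*3 = 3 chips; eligible A, C, D
Layer 71-178: 108 each from A, D = 108*2 = 216 chips; eligible A, D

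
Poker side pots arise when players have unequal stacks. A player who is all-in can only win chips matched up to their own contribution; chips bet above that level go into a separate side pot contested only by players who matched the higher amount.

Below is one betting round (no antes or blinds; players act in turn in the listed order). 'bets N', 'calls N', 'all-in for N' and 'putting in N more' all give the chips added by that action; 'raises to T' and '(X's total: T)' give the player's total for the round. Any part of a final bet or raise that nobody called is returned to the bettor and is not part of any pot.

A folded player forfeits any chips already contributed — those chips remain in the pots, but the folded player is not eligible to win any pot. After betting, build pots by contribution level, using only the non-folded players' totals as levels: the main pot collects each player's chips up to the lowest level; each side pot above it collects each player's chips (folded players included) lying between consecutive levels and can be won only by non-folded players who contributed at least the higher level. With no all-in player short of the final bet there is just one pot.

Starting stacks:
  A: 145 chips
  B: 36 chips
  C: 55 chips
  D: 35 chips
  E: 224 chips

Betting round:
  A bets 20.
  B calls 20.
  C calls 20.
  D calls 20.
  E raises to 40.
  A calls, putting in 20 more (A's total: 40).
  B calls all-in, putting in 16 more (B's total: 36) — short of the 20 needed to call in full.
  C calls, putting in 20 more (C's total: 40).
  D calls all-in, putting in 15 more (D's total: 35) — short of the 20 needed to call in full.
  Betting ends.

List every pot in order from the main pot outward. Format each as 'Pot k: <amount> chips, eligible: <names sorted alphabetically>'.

Contributions: A=40, B=36, C=40, D=35, E=40
Pot levels (distinct totals of non-folded players): 35, 36, 40
Layer 1-35: 35 each from A, B, C, D, E = 35*5 = 175 chips; eligible A, B, C, D, E
Layer 36-36: 1 each from A, B, C, E = 1*4 = 4 chips; eligible A, B, C, E
Layer 37-40: 4 each from A, C, E = 4*3 = 12 chips; eligible A, C, E

Pot 1: 175 chips, eligible: A, B, C, D, E
Pot 2: 4 chips, eligible: A, B, C, E
Pot 3: 12 chips, eligible: A, C, E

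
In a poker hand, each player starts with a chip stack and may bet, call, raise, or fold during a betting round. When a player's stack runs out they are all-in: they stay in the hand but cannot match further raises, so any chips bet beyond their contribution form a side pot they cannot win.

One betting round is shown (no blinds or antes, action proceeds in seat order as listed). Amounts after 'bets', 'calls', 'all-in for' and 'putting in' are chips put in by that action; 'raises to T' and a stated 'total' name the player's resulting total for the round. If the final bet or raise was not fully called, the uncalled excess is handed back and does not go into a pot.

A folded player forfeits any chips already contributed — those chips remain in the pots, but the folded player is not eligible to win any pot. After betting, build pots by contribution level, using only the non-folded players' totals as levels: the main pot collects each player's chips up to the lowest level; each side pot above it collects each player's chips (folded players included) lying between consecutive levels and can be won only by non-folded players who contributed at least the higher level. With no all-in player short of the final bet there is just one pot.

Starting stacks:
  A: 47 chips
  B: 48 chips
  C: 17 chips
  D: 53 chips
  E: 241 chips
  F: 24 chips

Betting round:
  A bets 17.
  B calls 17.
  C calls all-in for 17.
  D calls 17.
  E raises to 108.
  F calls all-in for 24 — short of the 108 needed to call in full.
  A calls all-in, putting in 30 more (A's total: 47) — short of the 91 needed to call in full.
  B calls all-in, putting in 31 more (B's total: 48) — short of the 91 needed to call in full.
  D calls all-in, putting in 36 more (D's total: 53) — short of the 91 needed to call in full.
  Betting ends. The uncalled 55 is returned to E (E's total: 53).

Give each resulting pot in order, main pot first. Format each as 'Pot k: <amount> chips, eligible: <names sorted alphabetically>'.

Pot 1: 102 chips, eligible: A, B, C, D, E, F
Pot 2: 35 chips, eligible: A, B, D, E, F
Pot 3: 92 chips, eligible: A, B, D, E
Pot 4: 3 chips, eligible: B, D, E
Pot 5: 10 chips, eligible: D, E

Derivation:
Contributions (after 55 returned to E): A=47, B=48, C=17, D=53, E=53, F=24
Pot levels (distinct totals of non-folded players): 17, 24, 47, 48, 53
Layer 1-17: 17 each from A, B, C, D, E, F = 17*6 = 102 chips; eligible A, B, C, D, E, F
Layer 18-24: 7 each from A, B, D, E, F = 7*5 = 35 chips; eligible A, B, D, E, F
Layer 25-47: 23 each from A, B, D, E = 23*4 = 92 chips; eligible A, B, D, E
Layer 48-48: 1 each from B, D, E = 1*3 = 3 chips; eligible B, D, E
Layer 49-53: 5 each from D, E = 5*2 = 10 chips; eligible D, E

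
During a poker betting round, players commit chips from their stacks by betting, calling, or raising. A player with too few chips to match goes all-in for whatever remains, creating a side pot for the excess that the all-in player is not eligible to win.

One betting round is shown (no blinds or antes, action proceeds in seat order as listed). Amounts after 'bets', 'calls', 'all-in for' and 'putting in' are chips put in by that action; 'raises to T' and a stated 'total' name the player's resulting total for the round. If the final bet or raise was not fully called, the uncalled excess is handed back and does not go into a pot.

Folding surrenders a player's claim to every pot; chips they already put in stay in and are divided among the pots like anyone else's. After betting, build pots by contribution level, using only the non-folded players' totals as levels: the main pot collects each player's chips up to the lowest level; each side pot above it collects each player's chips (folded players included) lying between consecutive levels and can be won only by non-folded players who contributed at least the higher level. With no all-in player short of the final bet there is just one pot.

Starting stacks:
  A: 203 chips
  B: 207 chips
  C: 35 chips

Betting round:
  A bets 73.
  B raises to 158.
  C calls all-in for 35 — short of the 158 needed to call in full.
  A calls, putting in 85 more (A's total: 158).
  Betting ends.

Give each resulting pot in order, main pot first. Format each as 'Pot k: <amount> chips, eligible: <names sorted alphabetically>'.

Pot 1: 105 chips, eligible: A, B, C
Pot 2: 246 chips, eligible: A, B

Derivation:
Contributions: A=158, B=158, C=35
Pot levels (distinct totals of non-folded players): 35, 158
Layer 1-35: 35 each from A, B, C = 35*3 = 105 chips; eligible A, B, C
Layer 36-158: 123 each from A, B = 123*2 = 246 chips; eligible A, B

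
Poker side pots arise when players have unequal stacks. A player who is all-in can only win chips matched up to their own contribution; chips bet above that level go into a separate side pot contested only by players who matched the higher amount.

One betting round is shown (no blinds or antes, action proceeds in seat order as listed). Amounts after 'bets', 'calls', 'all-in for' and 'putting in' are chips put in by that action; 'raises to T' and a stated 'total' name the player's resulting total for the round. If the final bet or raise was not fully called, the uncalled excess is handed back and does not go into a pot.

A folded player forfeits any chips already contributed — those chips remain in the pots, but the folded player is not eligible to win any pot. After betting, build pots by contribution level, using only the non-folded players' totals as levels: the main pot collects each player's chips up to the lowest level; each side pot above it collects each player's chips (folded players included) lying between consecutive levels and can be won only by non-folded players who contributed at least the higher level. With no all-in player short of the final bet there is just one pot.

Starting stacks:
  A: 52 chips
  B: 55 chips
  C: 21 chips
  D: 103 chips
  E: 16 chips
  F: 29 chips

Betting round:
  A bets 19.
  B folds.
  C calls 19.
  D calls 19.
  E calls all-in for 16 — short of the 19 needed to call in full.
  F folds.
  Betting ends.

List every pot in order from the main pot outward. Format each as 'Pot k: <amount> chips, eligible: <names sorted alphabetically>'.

Pot 1: 64 chips, eligible: A, C, D, E
Pot 2: 9 chips, eligible: A, C, D

Derivation:
Contributions: A=19, C=19, D=19, E=16
Folded: B, F
Pot levels (distinct totals of non-folded players): 16, 19
Layer 1-16: 16 each from A, C, D, E = 16*4 = 64 chips; eligible A, C, D, E
Layer 17-19: 3 each from A, C, D = 3*3 = 9 chips; eligible A, C, D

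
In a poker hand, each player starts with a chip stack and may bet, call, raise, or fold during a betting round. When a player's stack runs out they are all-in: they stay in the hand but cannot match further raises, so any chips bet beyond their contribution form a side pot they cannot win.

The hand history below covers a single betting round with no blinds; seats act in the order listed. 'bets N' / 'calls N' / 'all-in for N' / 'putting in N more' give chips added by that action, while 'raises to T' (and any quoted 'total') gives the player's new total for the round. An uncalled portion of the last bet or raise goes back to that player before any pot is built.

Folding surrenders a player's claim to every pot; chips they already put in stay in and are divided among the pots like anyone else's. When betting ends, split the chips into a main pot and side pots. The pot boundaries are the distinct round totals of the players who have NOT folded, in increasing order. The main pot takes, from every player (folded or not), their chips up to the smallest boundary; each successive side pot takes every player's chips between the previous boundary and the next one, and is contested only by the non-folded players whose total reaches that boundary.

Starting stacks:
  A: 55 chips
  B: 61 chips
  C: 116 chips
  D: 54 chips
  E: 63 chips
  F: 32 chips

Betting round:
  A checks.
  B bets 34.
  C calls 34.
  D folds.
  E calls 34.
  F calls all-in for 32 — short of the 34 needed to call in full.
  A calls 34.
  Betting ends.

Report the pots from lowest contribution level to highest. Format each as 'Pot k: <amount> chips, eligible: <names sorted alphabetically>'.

Contributions: A=34, B=34, C=34, E=34, F=32
Folded: D
Pot levels (distinct totals of non-folded players): 32, 34
Layer 1-32: 32 each from A, B, C, E, F = 32*5 = 160 chips; eligible A, B, C, E, F
Layer 33-34: 2 each from A, B, C, E = 2*4 = 8 chips; eligible A, B, C, E

Pot 1: 160 chips, eligible: A, B, C, E, F
Pot 2: 8 chips, eligible: A, B, C, E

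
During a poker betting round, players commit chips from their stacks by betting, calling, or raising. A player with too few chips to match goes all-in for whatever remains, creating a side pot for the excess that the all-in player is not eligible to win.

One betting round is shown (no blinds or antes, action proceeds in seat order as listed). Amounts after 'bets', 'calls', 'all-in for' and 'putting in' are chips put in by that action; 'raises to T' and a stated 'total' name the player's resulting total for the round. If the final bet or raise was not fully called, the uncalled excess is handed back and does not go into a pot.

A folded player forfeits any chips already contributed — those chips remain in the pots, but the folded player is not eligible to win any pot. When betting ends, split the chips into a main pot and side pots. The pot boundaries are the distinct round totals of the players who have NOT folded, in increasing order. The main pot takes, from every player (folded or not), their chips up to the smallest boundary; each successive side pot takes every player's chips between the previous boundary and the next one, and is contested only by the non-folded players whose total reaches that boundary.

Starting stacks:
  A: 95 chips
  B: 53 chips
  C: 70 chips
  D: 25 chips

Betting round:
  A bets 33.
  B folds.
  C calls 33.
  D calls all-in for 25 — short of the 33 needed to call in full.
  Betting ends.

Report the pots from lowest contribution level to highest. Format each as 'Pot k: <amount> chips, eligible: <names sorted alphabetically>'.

Contributions: A=33, C=33, D=25
Folded: B
Pot levels (distinct totals of non-folded players): 25, 33
Layer 1-25: 25 each from A, C, D = 25*3 = 75 chips; eligible A, C, D
Layer 26-33: 8 each from A, C = 8*2 = 16 chips; eligible A, C

Pot 1: 75 chips, eligible: A, C, D
Pot 2: 16 chips, eligible: A, C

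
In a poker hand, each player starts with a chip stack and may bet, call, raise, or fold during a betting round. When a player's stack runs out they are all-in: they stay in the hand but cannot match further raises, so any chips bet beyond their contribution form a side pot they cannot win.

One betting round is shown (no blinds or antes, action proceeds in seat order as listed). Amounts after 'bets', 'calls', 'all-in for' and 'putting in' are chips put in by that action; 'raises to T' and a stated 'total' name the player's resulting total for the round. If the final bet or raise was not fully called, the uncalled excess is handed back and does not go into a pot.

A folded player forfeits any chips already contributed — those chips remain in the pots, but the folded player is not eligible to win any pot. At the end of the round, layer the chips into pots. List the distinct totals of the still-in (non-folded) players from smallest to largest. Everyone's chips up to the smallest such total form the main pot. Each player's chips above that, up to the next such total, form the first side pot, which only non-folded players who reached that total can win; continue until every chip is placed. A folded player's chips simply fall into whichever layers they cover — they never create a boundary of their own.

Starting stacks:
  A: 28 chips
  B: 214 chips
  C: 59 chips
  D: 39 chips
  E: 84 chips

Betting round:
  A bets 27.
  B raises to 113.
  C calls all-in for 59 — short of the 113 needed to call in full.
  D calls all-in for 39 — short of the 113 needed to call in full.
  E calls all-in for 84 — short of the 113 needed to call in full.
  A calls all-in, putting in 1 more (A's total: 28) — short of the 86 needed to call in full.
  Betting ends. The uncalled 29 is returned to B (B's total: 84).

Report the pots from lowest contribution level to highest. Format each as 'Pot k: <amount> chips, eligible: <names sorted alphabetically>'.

Contributions (after 29 returned to B): A=28, B=84, C=59, D=39, E=84
Pot levels (distinct totals of non-folded players): 28, 39, 59, 84
Layer 1-28: 28 each from A, B, C, D, E = 28*5 = 140 chips; eligible A, B, C, D, E
Layer 29-39: 11 each from B, C, D, E = 11*4 = 44 chips; eligible B, C, D, E
Layer 40-59: 20 each from B, C, E = 20*3 = 60 chips; eligible B, C, E
Layer 60-84: 25 each from B, E = 25*2 = 50 chips; eligible B, E

Pot 1: 140 chips, eligible: A, B, C, D, E
Pot 2: 44 chips, eligible: B, C, D, E
Pot 3: 60 chips, eligible: B, C, E
Pot 4: 50 chips, eligible: B, E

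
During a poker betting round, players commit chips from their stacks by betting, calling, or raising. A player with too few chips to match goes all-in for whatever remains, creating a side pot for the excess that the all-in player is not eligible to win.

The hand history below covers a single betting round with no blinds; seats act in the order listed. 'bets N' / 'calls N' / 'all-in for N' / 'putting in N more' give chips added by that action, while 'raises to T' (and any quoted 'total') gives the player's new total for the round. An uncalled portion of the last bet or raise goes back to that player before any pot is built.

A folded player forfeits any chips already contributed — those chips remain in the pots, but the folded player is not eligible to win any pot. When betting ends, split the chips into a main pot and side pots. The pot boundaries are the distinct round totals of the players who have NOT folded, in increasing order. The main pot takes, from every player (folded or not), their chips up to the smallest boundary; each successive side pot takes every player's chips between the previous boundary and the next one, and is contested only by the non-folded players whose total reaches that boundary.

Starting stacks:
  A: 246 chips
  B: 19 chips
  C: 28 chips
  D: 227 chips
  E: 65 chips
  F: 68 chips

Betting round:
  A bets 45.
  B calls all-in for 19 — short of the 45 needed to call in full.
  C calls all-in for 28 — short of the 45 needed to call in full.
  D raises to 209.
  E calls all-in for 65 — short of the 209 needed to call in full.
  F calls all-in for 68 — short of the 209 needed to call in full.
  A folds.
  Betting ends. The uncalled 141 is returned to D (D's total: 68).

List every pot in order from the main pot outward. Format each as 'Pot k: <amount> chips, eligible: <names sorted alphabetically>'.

Pot 1: 114 chips, eligible: B, C, D, E, F
Pot 2: 45 chips, eligible: C, D, E, F
Pot 3: 128 chips, eligible: D, E, F
Pot 4: 6 chips, eligible: D, F

Derivation:
Contributions (after 141 returned to D): A=45, B=19, C=28, D=68, E=65, F=68
Folded: A
Pot levels (distinct totals of non-folded players): 19, 28, 65, 68
Layer 1-19: 19 each from A, B, C, D, E, F = 19*6 = 114 chips; eligible B, C, D, E, F
Layer 20-28: 9 each from A, C, D, E, F = 9*5 = 45 chips; eligible C, D, E, F
Layer 29-65: A 17 + D 37 + E 37 + F 37 = 128 chips; eligible D, E, F
Layer 66-68: 3 each from D, F = 3*2 = 6 chips; eligible D, F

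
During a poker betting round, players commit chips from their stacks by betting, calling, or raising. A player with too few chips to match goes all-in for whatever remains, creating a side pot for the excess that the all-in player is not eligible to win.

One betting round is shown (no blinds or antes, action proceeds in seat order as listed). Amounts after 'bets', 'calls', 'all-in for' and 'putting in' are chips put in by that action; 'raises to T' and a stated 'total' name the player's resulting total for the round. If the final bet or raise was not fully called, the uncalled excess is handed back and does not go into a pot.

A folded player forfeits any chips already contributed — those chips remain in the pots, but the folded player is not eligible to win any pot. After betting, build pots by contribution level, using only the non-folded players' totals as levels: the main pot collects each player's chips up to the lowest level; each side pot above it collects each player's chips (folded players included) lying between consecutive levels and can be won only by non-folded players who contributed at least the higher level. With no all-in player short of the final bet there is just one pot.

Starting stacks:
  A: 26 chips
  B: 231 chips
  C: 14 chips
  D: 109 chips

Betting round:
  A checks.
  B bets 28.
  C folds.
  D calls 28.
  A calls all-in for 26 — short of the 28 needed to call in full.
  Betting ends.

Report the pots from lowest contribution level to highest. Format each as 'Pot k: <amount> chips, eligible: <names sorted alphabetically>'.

Pot 1: 78 chips, eligible: A, B, D
Pot 2: 4 chips, eligible: B, D

Derivation:
Contributions: A=26, B=28, D=28
Folded: C
Pot levels (distinct totals of non-folded players): 26, 28
Layer 1-26: 26 each from A, B, D = 26*3 = 78 chips; eligible A, B, D
Layer 27-28: 2 each from B, D = 2*2 = 4 chips; eligible B, D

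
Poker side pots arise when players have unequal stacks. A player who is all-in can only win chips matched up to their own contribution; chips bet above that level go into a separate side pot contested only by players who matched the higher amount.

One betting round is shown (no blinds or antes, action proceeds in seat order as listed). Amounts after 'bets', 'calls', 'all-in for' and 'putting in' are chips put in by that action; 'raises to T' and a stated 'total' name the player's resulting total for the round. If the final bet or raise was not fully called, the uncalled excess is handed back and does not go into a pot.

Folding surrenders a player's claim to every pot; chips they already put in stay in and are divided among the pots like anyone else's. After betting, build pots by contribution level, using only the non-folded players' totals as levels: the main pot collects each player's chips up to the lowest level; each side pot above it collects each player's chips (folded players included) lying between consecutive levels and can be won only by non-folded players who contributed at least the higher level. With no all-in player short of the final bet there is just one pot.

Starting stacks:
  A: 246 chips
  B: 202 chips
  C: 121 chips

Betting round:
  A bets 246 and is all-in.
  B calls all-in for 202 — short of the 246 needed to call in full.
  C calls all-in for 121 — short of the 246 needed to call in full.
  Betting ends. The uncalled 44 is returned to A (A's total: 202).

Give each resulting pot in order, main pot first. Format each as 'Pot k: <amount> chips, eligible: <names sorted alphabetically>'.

Pot 1: 363 chips, eligible: A, B, C
Pot 2: 162 chips, eligible: A, B

Derivation:
Contributions (after 44 returned to A): A=202, B=202, C=121
Pot levels (distinct totals of non-folded players): 121, 202
Layer 1-121: 121 each from A, B, C = 121*3 = 363 chips; eligible A, B, C
Layer 122-202: 81 each from A, B = 81*2 = 162 chips; eligible A, B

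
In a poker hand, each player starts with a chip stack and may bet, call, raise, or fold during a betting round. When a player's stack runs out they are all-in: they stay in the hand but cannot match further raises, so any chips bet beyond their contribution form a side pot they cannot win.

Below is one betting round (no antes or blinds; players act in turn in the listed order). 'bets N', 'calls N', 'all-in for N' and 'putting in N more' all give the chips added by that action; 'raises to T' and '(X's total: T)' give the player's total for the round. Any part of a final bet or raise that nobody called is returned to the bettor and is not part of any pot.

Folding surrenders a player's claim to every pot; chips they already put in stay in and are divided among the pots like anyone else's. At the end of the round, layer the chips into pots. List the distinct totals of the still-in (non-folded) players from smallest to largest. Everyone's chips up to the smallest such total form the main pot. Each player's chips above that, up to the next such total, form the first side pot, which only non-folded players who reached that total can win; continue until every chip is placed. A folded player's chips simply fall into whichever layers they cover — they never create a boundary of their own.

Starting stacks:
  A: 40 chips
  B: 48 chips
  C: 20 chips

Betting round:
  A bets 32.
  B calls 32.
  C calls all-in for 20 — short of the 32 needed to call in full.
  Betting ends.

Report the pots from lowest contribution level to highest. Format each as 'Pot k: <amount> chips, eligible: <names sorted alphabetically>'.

Pot 1: 60 chips, eligible: A, B, C
Pot 2: 24 chips, eligible: A, B

Derivation:
Contributions: A=32, B=32, C=20
Pot levels (distinct totals of non-folded players): 20, 32
Layer 1-20: 20 each from A, B, C = 20*3 = 60 chips; eligible A, B, C
Layer 21-32: 12 each from A, B = 12*2 = 24 chips; eligible A, B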